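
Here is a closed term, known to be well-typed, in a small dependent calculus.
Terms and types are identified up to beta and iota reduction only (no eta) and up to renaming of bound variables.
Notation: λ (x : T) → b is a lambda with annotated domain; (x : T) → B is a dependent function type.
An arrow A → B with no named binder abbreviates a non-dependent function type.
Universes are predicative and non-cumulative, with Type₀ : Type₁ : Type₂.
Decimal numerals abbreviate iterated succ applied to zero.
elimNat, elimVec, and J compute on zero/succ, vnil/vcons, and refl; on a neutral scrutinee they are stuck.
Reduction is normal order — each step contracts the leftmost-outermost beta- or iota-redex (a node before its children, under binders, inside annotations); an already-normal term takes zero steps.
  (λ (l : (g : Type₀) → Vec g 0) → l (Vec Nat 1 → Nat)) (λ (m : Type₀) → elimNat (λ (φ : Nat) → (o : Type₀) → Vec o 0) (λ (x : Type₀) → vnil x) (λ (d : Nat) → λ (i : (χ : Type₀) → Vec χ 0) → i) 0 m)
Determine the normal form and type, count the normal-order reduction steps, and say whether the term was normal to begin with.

resulting normal form:
  vnil (Vec Nat 1 → Nat)
inferred type:
  Vec (Vec Nat 1 → Nat) 0
reduction steps (normal order): 4
term was already normal: no
first contracted redex: a beta-redex


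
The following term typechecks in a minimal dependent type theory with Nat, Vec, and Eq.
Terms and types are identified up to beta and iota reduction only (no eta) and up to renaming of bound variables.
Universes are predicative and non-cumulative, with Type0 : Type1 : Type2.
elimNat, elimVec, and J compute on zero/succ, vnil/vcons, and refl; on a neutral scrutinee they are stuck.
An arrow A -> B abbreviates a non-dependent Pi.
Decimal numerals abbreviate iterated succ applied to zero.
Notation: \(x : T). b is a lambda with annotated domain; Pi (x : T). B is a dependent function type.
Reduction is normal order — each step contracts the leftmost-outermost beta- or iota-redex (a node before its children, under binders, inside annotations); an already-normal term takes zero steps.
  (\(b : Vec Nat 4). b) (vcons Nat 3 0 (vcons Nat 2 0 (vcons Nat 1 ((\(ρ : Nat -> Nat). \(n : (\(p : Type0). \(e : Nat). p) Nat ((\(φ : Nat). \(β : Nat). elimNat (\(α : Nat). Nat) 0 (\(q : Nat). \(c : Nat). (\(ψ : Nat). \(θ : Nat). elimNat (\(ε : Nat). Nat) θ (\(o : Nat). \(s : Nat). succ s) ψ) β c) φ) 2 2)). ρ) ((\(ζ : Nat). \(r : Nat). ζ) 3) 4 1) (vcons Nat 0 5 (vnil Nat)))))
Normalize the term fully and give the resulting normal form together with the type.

normal form:
  vcons Nat 3 0 (vcons Nat 2 0 (vcons Nat 1 3 (vcons Nat 0 5 (vnil Nat))))
inferred type:
  Vec Nat 4


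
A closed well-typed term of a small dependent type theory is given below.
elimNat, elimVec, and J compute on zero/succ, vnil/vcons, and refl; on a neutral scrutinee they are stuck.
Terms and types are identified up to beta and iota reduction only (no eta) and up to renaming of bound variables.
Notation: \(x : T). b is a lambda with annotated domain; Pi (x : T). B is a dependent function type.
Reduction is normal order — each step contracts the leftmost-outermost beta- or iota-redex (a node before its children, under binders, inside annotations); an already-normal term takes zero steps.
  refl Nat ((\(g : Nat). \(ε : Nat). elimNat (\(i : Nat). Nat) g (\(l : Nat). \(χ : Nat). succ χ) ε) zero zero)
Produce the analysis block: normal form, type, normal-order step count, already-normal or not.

reduced normal form:
  refl Nat zero
the term's type:
  Eq Nat zero zero
steps to reach normal form (normal order): 3
started in normal form: no
first redex: a beta-redex


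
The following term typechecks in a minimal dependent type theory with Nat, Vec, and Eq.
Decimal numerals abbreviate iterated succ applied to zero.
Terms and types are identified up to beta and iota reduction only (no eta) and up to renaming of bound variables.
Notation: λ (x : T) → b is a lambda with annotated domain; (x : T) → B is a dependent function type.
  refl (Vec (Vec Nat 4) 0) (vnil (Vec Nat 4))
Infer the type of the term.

the term's type:
  Eq (Vec (Vec Nat 4) 0) (vnil (Vec Nat 4)) (vnil (Vec Nat 4))


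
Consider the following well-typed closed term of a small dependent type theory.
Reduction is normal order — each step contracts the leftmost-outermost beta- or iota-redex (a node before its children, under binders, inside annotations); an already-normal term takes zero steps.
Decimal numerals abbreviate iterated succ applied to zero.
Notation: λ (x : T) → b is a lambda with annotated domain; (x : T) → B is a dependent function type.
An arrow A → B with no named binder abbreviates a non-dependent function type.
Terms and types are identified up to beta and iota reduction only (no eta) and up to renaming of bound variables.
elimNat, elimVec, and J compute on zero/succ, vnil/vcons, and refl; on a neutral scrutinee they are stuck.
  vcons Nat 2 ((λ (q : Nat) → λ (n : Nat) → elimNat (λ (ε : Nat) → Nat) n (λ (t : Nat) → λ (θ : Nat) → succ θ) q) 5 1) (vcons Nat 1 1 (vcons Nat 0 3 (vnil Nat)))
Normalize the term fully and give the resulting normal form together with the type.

normal form:
  vcons Nat 2 6 (vcons Nat 1 1 (vcons Nat 0 3 (vnil Nat)))
inferred type:
  Vec Nat 3
observation: reduction starts at a beta-redex, and 18 normal-order steps reach the normal form.


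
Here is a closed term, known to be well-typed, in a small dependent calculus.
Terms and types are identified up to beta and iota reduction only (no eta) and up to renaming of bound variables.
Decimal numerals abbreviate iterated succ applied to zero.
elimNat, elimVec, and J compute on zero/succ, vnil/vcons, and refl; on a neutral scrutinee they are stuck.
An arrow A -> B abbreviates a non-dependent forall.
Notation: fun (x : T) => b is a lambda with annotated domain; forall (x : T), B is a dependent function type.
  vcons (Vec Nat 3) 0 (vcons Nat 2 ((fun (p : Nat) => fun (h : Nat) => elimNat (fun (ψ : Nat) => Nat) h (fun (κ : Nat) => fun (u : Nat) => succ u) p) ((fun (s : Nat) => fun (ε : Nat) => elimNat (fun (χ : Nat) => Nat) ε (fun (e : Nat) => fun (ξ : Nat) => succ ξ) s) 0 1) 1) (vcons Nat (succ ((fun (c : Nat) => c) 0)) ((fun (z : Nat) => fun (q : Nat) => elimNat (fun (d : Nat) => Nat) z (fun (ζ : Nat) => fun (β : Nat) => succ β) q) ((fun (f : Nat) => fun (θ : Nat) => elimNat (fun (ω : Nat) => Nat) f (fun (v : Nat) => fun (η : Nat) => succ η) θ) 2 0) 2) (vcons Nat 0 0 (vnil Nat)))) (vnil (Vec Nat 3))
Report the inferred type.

inferred type:
  Vec (Vec Nat 3) 1


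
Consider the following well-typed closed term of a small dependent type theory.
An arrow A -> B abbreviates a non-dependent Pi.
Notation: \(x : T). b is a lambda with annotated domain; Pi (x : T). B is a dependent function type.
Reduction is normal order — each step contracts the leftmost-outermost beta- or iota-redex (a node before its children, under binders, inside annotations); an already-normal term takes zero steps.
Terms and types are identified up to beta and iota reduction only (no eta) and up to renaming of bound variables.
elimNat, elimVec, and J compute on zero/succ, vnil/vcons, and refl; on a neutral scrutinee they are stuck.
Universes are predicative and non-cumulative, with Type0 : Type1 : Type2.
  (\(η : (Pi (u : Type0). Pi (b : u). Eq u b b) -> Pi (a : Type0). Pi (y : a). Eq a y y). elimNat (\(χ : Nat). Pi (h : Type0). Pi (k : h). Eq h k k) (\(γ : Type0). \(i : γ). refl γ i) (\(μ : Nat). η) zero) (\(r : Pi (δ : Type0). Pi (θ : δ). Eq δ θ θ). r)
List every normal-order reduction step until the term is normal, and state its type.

reduction (normal order):
  (\(η : (Pi (u : Type0). Pi (b : u). Eq u b b) -> Pi (a : Type0). Pi (y : a). Eq a y y). elimNat (\(χ : Nat). Pi (h : Type0). Pi (k : h). Eq h k k) (\(γ : Type0). \(i : γ). refl γ i) (\(μ : Nat). η) zero) (\(r : Pi (δ : Type0). Pi (θ : δ). Eq δ θ θ). r)
  ~> elimNat (\(η : Nat). Pi (u : Type0). Pi (b : u). Eq u b b) (\(a : Type0). \(y : a). refl a y) (\(χ : Nat). \(h : Pi (k : Type0). Pi (γ : k). Eq k γ γ). h) zero
  ~> \(η : Type0). \(u : η). refl η u
the term's type:
  Pi (η : Type0). Pi (u : η). Eq η u u


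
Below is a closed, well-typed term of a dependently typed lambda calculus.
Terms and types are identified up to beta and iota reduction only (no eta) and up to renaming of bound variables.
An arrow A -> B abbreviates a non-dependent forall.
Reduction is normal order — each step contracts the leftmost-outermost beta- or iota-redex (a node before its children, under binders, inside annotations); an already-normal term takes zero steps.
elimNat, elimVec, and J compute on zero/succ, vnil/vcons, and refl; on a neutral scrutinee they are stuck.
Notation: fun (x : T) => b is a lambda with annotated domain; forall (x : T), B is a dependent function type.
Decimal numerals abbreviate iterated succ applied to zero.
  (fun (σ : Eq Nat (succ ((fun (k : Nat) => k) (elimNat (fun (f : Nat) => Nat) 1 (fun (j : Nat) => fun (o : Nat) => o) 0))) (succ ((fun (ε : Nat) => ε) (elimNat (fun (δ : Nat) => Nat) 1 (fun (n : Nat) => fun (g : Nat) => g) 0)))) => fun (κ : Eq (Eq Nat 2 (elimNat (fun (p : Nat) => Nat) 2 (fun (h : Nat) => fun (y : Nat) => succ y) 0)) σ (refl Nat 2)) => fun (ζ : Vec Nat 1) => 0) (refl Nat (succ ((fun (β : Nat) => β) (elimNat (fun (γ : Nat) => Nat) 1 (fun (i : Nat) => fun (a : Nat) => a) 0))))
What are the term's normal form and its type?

normal form:
  fun (σ : Eq (Eq Nat 2 2) (refl Nat 2) (refl Nat 2)) => fun (k : Vec Nat 1) => 0
type:
  Eq (Eq Nat 2 2) (refl Nat 2) (refl Nat 2) -> Vec Nat 1 -> Nat


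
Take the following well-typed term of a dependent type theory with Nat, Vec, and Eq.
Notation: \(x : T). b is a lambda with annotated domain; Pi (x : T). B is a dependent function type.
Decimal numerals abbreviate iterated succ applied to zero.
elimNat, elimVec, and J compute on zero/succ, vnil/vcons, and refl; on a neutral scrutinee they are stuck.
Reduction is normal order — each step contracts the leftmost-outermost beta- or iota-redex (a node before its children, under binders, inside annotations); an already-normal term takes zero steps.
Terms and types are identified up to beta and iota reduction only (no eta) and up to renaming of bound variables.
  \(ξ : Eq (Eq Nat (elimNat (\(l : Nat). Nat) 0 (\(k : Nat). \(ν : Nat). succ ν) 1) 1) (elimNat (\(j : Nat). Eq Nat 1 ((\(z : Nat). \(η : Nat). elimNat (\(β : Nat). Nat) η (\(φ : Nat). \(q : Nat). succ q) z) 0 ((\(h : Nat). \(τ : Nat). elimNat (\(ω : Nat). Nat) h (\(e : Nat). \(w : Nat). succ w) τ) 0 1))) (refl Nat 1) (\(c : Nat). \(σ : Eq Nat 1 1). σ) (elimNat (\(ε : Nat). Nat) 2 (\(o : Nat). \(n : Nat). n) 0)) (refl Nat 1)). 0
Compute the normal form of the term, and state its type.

normal form:
  \(ξ : Eq (Eq Nat 1 1) (refl Nat 1) (refl Nat 1)). 0
the term's type:
  Pi (ξ : Eq (Eq Nat 1 1) (refl Nat 1) (refl Nat 1)). Nat
observation: 21 normal-order steps separate the term from its normal form.


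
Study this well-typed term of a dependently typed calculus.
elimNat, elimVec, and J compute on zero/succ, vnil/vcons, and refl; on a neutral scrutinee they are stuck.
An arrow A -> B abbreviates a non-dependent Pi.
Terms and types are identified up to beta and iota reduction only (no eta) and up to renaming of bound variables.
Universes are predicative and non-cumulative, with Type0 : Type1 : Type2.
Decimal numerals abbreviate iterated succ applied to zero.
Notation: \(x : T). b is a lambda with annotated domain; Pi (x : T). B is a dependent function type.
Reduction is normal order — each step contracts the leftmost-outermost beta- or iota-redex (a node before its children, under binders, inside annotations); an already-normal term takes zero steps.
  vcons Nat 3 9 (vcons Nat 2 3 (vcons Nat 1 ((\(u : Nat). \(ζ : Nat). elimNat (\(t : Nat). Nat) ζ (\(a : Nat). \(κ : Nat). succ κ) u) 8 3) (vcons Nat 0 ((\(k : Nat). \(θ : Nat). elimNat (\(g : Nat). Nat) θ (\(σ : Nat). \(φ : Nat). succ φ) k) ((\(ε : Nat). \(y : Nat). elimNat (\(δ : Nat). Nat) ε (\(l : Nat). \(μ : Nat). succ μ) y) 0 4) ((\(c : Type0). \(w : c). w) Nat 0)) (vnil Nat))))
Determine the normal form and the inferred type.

reduced normal form:
  vcons Nat 3 9 (vcons Nat 2 3 (vcons Nat 1 11 (vcons Nat 0 4 (vnil Nat))))
type:
  Vec Nat 4


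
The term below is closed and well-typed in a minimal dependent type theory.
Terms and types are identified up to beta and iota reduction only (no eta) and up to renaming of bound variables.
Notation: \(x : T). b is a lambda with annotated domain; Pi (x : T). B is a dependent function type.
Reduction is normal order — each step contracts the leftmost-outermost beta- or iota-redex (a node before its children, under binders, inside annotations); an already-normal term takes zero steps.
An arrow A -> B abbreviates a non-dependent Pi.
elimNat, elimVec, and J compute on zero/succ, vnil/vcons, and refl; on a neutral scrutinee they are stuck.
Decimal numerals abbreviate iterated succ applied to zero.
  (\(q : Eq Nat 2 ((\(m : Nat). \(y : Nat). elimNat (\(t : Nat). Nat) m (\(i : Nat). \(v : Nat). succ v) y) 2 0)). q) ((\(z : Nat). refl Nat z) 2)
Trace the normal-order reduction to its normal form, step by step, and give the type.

normal-order reduction:
  (\(q : Eq Nat 2 ((\(m : Nat). \(y : Nat). elimNat (\(t : Nat). Nat) m (\(i : Nat). \(v : Nat). succ v) y) 2 0)). q) ((\(z : Nat). refl Nat z) 2)
  ~> (\(q : Nat). refl Nat q) 2
  ~> refl Nat 2
inferred type:
  Eq Nat 2 2


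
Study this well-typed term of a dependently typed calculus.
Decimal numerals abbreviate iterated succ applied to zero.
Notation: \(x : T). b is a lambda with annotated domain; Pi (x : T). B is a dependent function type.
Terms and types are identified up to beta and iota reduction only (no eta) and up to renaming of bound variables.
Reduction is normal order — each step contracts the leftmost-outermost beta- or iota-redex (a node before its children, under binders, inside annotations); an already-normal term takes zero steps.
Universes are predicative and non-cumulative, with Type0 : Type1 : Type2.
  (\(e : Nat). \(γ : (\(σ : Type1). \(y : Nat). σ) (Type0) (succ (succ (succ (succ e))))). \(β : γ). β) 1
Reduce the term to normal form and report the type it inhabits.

normal form:
  \(e : Type0). \(γ : e). γ
type:
  Pi (e : Type0). Pi (γ : e). e


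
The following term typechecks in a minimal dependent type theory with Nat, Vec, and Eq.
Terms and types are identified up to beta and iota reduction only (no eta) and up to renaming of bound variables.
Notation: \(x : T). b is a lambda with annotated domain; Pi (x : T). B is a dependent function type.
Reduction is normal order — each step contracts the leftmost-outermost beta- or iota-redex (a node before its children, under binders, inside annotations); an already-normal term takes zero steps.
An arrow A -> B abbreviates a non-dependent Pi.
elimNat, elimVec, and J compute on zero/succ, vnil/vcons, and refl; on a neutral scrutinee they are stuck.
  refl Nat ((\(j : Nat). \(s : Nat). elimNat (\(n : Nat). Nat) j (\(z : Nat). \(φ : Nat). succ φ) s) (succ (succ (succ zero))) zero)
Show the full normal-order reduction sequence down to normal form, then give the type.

reduction (normal order):
  refl Nat ((\(j : Nat). \(s : Nat). elimNat (\(n : Nat). Nat) j (\(z : Nat). \(φ : Nat). succ φ) s) (succ (succ (succ zero))) zero)
  ~> refl Nat ((\(j : Nat). elimNat (\(s : Nat). Nat) (succ (succ (succ zero))) (\(n : Nat). \(z : Nat). succ z) j) zero)
  ~> refl Nat (elimNat (\(j : Nat). Nat) (succ (succ (succ zero))) (\(s : Nat). \(n : Nat). succ n) zero)
  ~> refl Nat (succ (succ (succ zero)))
type:
  Eq Nat (succ (succ (succ zero))) (succ (succ (succ zero)))


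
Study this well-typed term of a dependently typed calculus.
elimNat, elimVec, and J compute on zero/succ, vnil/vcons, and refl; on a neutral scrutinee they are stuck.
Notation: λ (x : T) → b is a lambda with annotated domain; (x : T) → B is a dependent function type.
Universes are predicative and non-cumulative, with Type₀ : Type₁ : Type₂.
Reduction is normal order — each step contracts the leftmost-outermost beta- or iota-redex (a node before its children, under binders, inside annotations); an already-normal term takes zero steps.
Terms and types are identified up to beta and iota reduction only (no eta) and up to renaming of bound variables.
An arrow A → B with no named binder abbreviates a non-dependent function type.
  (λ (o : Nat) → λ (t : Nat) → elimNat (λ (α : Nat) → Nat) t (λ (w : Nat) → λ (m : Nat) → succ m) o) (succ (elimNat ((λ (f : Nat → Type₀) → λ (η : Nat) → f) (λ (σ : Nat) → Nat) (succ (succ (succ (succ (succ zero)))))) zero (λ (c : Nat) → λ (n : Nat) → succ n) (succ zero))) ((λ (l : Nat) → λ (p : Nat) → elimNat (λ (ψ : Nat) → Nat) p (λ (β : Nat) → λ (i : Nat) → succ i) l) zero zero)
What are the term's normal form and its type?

normal form:
  succ (succ zero)
type:
  Nat


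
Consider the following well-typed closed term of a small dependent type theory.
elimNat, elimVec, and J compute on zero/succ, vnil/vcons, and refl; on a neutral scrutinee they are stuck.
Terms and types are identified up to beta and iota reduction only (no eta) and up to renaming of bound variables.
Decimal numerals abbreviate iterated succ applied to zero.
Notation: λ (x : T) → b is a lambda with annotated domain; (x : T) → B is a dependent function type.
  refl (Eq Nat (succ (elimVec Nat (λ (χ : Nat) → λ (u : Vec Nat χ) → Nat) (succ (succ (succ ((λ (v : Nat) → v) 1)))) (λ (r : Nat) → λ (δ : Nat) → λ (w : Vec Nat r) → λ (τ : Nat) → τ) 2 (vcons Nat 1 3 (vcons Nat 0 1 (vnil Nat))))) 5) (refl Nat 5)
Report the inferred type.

type:
  Eq (Eq Nat 5 5) (refl Nat 5) (refl Nat 5)


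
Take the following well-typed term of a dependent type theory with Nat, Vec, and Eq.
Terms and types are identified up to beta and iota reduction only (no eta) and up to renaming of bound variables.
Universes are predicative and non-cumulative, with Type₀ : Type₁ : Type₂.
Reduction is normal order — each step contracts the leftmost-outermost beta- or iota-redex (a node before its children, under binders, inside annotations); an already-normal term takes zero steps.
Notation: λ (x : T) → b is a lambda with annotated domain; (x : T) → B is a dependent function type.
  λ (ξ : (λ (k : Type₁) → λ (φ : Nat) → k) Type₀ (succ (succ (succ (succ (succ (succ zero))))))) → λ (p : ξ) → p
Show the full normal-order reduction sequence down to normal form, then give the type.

normal-order reduction sequence:
  λ (ξ : (λ (k : Type₁) → λ (φ : Nat) → k) Type₀ (succ (succ (succ (succ (succ (succ zero))))))) → λ (p : ξ) → p
  ~> λ (ξ : (λ (k : Nat) → Type₀) (succ (succ (succ (succ (succ (succ zero))))))) → λ (φ : ξ) → φ
  ~> λ (ξ : Type₀) → λ (k : ξ) → k
the term's type:
  (ξ : Type₀) → (k : ξ) → ξ


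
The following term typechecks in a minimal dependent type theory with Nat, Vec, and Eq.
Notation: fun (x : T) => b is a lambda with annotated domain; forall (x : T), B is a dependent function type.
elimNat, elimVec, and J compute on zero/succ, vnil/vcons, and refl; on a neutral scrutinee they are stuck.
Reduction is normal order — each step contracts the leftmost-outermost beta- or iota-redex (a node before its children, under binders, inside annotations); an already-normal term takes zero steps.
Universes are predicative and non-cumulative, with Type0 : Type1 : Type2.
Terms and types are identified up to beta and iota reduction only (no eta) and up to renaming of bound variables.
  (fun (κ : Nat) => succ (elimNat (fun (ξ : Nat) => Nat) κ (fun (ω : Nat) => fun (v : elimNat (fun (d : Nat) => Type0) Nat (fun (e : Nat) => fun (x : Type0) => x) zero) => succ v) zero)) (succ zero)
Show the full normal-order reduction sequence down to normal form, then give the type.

normal-order reduction:
  (fun (κ : Nat) => succ (elimNat (fun (ξ : Nat) => Nat) κ (fun (ω : Nat) => fun (v : elimNat (fun (d : Nat) => Type0) Nat (fun (e : Nat) => fun (x : Type0) => x) zero) => succ v) zero)) (succ zero)
  ~> succ (elimNat (fun (κ : Nat) => Nat) (succ zero) (fun (ξ : Nat) => fun (ω : elimNat (fun (v : Nat) => Type0) Nat (fun (d : Nat) => fun (e : Type0) => e) zero) => succ ω) zero)
  ~> succ (succ zero)
type:
  Nat


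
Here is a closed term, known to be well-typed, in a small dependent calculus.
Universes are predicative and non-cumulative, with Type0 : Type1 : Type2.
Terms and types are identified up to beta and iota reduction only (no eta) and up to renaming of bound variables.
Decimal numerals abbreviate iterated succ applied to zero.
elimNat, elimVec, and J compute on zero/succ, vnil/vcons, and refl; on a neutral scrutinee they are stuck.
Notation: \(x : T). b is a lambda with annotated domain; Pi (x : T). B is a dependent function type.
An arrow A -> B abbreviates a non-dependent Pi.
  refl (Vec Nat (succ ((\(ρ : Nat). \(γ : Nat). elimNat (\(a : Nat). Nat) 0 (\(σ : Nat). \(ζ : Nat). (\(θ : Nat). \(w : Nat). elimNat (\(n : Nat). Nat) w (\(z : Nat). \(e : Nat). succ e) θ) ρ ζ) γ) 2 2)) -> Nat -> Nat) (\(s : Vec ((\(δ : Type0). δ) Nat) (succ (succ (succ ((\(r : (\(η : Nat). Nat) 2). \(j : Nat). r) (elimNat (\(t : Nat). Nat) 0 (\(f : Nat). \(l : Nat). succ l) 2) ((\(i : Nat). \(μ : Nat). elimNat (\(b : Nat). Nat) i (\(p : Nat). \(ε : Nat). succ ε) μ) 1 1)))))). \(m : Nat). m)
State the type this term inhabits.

inferred type:
  Eq (Vec Nat 5 -> Nat -> Nat) (\(ρ : Vec Nat 5). \(γ : Nat). γ) (\(a : Vec Nat 5). \(σ : Nat). σ)


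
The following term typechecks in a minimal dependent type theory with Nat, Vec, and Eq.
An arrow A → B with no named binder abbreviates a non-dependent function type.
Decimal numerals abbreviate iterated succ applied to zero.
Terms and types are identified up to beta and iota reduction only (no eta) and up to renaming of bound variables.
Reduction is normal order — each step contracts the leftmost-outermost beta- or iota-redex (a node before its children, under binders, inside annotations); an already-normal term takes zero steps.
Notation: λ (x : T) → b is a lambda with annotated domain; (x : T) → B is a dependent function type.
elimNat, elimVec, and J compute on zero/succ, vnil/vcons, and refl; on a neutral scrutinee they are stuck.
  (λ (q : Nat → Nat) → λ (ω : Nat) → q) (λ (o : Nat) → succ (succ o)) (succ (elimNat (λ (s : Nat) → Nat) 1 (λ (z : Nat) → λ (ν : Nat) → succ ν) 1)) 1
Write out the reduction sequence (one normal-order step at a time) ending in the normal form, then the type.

normal-order reduction:
  (λ (q : Nat → Nat) → λ (ω : Nat) → q) (λ (o : Nat) → succ (succ o)) (succ (elimNat (λ (s : Nat) → Nat) 1 (λ (z : Nat) → λ (ν : Nat) → succ ν) 1)) 1
  ~> (λ (q : Nat) → λ (ω : Nat) → succ (succ ω)) (succ (elimNat (λ (o : Nat) → Nat) 1 (λ (s : Nat) → λ (z : Nat) → succ z) 1)) 1
  ~> (λ (q : Nat) → succ (succ q)) 1
  ~> 3
the term's type:
  Nat


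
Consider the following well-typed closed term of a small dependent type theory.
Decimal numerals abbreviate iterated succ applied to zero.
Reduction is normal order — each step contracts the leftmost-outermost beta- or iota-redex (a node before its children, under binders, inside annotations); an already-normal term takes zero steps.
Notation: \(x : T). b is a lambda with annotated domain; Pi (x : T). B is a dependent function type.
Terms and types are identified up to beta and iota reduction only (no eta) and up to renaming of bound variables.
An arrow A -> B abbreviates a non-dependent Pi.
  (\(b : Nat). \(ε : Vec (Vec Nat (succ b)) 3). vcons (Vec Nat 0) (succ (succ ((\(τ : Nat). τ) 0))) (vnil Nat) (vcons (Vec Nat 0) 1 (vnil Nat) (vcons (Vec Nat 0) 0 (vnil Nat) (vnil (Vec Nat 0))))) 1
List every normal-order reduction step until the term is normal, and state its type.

normal-order reduction:
  (\(b : Nat). \(ε : Vec (Vec Nat (succ b)) 3). vcons (Vec Nat 0) (succ (succ ((\(τ : Nat). τ) 0))) (vnil Nat) (vcons (Vec Nat 0) 1 (vnil Nat) (vcons (Vec Nat 0) 0 (vnil Nat) (vnil (Vec Nat 0))))) 1
  ~> \(b : Vec (Vec Nat 2) 3). vcons (Vec Nat 0) (succ (succ ((\(ε : Nat). ε) 0))) (vnil Nat) (vcons (Vec Nat 0) 1 (vnil Nat) (vcons (Vec Nat 0) 0 (vnil Nat) (vnil (Vec Nat 0))))
  ~> \(b : Vec (Vec Nat 2) 3). vcons (Vec Nat 0) 2 (vnil Nat) (vcons (Vec Nat 0) 1 (vnil Nat) (vcons (Vec Nat 0) 0 (vnil Nat) (vnil (Vec Nat 0))))
type:
  Vec (Vec Nat 2) 3 -> Vec (Vec Nat 0) 3


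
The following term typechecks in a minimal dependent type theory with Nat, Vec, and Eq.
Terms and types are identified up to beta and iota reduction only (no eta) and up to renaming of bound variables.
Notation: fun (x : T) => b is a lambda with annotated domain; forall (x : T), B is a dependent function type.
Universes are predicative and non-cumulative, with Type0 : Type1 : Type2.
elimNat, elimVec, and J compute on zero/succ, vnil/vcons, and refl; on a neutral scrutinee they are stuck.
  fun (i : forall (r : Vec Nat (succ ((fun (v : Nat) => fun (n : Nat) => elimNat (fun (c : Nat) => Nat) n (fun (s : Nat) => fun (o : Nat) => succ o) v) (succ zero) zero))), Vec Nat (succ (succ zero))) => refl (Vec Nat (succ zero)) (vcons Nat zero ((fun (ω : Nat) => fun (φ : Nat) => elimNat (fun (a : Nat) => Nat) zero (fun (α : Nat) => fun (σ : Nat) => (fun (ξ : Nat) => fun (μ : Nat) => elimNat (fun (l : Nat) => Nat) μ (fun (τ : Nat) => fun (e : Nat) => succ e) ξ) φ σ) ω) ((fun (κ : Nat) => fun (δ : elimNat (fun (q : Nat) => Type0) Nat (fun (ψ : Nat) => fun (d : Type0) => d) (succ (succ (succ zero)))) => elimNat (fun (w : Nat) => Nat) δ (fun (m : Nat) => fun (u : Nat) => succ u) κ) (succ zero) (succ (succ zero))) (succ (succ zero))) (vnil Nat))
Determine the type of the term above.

the term's type:
  forall (i : forall (r : Vec Nat (succ (succ zero))), Vec Nat (succ (succ zero))), Eq (Vec Nat (succ zero)) (vcons Nat zero (succ (succ (succ (succ (succ (succ zero)))))) (vnil Nat)) (vcons Nat zero (succ (succ (succ (succ (succ (succ zero)))))) (vnil Nat))


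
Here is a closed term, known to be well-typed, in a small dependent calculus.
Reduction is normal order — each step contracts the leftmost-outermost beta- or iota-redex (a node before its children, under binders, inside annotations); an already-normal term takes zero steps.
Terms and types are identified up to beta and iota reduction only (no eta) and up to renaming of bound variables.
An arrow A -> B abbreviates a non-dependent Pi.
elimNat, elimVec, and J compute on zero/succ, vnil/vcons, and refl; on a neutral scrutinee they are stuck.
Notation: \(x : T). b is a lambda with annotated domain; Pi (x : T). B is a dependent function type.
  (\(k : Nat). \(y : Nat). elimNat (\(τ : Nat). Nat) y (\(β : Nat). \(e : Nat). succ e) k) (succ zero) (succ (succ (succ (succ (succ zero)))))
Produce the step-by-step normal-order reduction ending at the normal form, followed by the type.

normal-order reduction:
  (\(k : Nat). \(y : Nat). elimNat (\(τ : Nat). Nat) y (\(β : Nat). \(e : Nat). succ e) k) (succ zero) (succ (succ (succ (succ (succ zero)))))
  ~> (\(k : Nat). elimNat (\(y : Nat). Nat) k (\(τ : Nat). \(β : Nat). succ β) (succ zero)) (succ (succ (succ (succ (succ zero)))))
  ~> elimNat (\(k : Nat). Nat) (succ (succ (succ (succ (succ zero))))) (\(y : Nat). \(τ : Nat). succ τ) (succ zero)
  ~> (\(k : Nat). \(y : Nat). succ y) zero (elimNat (\(τ : Nat). Nat) (succ (succ (succ (succ (succ zero))))) (\(β : Nat). \(e : Nat). succ e) zero)
  ~> (\(k : Nat). succ k) (elimNat (\(y : Nat). Nat) (succ (succ (succ (succ (succ zero))))) (\(τ : Nat). \(β : Nat). succ β) zero)
  ~> succ (elimNat (\(k : Nat). Nat) (succ (succ (succ (succ (succ zero))))) (\(y : Nat). \(τ : Nat). succ τ) zero)
  ~> succ (succ (succ (succ (succ (succ zero)))))
type:
  Nat


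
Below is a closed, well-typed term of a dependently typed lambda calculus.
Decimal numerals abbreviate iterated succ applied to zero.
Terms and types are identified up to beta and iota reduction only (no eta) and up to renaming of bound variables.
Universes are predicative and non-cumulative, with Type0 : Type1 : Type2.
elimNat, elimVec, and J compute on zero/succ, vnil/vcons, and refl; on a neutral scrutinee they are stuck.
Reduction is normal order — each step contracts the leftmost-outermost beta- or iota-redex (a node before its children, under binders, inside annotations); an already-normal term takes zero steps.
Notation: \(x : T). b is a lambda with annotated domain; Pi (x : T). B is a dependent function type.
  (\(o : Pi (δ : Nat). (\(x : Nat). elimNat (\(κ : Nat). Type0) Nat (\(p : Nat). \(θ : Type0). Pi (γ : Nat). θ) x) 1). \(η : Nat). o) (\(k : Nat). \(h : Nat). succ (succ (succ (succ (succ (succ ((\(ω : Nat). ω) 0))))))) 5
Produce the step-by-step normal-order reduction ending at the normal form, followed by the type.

reduction (normal order):
  (\(o : Pi (δ : Nat). (\(x : Nat). elimNat (\(κ : Nat). Type0) Nat (\(p : Nat). \(θ : Type0). Pi (γ : Nat). θ) x) 1). \(η : Nat). o) (\(k : Nat). \(h : Nat). succ (succ (succ (succ (succ (succ ((\(ω : Nat). ω) 0))))))) 5
  ~> (\(o : Nat). \(δ : Nat). \(x : Nat). succ (succ (succ (succ (succ (succ ((\(κ : Nat). κ) 0))))))) 5
  ~> \(o : Nat). \(δ : Nat). succ (succ (succ (succ (succ (succ ((\(x : Nat). x) 0))))))
  ~> \(o : Nat). \(δ : Nat). 6
the term's type:
  Pi (o : Nat). Pi (δ : Nat). Nat


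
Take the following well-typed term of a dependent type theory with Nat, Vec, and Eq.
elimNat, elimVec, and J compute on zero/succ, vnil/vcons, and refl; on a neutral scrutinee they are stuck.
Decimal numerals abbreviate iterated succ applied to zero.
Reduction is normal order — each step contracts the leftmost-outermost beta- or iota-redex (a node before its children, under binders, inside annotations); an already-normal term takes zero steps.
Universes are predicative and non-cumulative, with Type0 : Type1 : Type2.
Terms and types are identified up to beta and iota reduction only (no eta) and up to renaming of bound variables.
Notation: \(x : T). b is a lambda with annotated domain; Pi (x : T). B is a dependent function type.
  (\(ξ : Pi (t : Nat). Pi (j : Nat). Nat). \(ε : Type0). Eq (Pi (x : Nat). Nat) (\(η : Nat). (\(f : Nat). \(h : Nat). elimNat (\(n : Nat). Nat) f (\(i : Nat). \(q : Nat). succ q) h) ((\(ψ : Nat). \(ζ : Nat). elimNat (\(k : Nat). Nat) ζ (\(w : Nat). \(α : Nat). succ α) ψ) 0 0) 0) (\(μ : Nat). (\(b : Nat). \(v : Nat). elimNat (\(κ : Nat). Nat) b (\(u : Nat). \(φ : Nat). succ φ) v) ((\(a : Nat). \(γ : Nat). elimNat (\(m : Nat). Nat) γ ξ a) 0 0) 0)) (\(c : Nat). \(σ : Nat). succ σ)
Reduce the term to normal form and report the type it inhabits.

resulting normal form:
  \(ξ : Type0). Eq (Pi (t : Nat). Nat) (\(j : Nat). 0) (\(ε : Nat). 0)
type:
  Pi (ξ : Type0). Type0
observation: the first redex contracted is a beta-redex; the normal form is reached in 13 normal-order steps.


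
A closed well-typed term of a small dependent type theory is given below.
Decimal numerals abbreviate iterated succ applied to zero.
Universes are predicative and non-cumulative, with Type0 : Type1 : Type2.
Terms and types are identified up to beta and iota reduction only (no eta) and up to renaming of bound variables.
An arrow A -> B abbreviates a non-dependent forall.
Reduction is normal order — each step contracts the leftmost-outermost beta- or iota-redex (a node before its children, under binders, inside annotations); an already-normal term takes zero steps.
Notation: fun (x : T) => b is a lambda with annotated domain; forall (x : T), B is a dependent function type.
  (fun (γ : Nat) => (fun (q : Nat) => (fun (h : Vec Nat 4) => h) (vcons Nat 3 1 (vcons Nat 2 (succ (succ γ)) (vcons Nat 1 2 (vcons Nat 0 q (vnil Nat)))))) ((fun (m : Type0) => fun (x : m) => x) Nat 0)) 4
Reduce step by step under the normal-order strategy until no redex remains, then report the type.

normal-order reduction sequence:
  (fun (γ : Nat) => (fun (q : Nat) => (fun (h : Vec Nat 4) => h) (vcons Nat 3 1 (vcons Nat 2 (succ (succ γ)) (vcons Nat 1 2 (vcons Nat 0 q (vnil Nat)))))) ((fun (m : Type0) => fun (x : m) => x) Nat 0)) 4
  ~> (fun (γ : Nat) => (fun (q : Vec Nat 4) => q) (vcons Nat 3 1 (vcons Nat 2 6 (vcons Nat 1 2 (vcons Nat 0 γ (vnil Nat)))))) ((fun (h : Type0) => fun (m : h) => m) Nat 0)
  ~> (fun (γ : Vec Nat 4) => γ) (vcons Nat 3 1 (vcons Nat 2 6 (vcons Nat 1 2 (vcons Nat 0 ((fun (q : Type0) => fun (h : q) => h) Nat 0) (vnil Nat)))))
  ~> vcons Nat 3 1 (vcons Nat 2 6 (vcons Nat 1 2 (vcons Nat 0 ((fun (γ : Type0) => fun (q : γ) => q) Nat 0) (vnil Nat))))
  ~> vcons Nat 3 1 (vcons Nat 2 6 (vcons Nat 1 2 (vcons Nat 0 ((fun (γ : Nat) => γ) 0) (vnil Nat))))
  ~> vcons Nat 3 1 (vcons Nat 2 6 (vcons Nat 1 2 (vcons Nat 0 0 (vnil Nat))))
the term's type:
  Vec Nat 4


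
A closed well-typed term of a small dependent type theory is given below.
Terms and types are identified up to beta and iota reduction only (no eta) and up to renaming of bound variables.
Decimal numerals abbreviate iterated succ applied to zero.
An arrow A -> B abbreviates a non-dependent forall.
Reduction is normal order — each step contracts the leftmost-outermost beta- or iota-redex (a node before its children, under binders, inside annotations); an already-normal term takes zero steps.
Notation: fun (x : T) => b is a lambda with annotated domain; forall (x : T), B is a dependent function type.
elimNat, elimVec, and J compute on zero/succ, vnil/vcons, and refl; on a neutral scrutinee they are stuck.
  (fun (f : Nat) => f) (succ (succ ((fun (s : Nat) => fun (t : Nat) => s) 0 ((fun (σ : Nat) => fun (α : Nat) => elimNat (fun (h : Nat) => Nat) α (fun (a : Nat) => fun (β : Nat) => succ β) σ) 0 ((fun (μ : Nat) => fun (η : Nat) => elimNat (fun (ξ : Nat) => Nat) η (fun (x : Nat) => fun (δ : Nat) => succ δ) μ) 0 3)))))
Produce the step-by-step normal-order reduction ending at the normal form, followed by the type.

normal-order reduction sequence:
  (fun (f : Nat) => f) (succ (succ ((fun (s : Nat) => fun (t : Nat) => s) 0 ((fun (σ : Nat) => fun (α : Nat) => elimNat (fun (h : Nat) => Nat) α (fun (a : Nat) => fun (β : Nat) => succ β) σ) 0 ((fun (μ : Nat) => fun (η : Nat) => elimNat (fun (ξ : Nat) => Nat) η (fun (x : Nat) => fun (δ : Nat) => succ δ) μ) 0 3)))))
  ~> succ (succ ((fun (f : Nat) => fun (s : Nat) => f) 0 ((fun (t : Nat) => fun (σ : Nat) => elimNat (fun (α : Nat) => Nat) σ (fun (h : Nat) => fun (a : Nat) => succ a) t) 0 ((fun (β : Nat) => fun (μ : Nat) => elimNat (fun (η : Nat) => Nat) μ (fun (ξ : Nat) => fun (x : Nat) => succ x) β) 0 3))))
  ~> succ (succ ((fun (f : Nat) => 0) ((fun (s : Nat) => fun (t : Nat) => elimNat (fun (σ : Nat) => Nat) t (fun (α : Nat) => fun (h : Nat) => succ h) s) 0 ((fun (a : Nat) => fun (β : Nat) => elimNat (fun (μ : Nat) => Nat) β (fun (η : Nat) => fun (ξ : Nat) => succ ξ) a) 0 3))))
  ~> 2
type:
  Nat


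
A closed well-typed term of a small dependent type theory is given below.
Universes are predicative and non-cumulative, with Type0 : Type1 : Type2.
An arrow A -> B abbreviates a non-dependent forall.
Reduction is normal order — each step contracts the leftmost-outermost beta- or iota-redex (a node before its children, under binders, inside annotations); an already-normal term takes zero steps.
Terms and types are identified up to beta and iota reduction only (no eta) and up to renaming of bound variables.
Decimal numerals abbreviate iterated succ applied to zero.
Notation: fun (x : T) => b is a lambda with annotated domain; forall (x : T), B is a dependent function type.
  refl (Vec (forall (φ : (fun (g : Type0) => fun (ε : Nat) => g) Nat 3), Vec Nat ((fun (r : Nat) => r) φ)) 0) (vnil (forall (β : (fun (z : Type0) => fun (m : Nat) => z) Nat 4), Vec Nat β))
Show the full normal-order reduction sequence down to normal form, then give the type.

normal-order reduction sequence:
  refl (Vec (forall (φ : (fun (g : Type0) => fun (ε : Nat) => g) Nat 3), Vec Nat ((fun (r : Nat) => r) φ)) 0) (vnil (forall (β : (fun (z : Type0) => fun (m : Nat) => z) Nat 4), Vec Nat β))
  ~> refl (Vec (forall (φ : (fun (g : Nat) => Nat) 3), Vec Nat ((fun (ε : Nat) => ε) φ)) 0) (vnil (forall (r : (fun (β : Type0) => fun (z : Nat) => β) Nat 4), Vec Nat r))
  ~> refl (Vec (forall (φ : Nat), Vec Nat ((fun (g : Nat) => g) φ)) 0) (vnil (forall (ε : (fun (r : Type0) => fun (β : Nat) => r) Nat 4), Vec Nat ε))
  ~> refl (Vec (forall (φ : Nat), Vec Nat φ) 0) (vnil (forall (g : (fun (ε : Type0) => fun (r : Nat) => ε) Nat 4), Vec Nat g))
  ~> refl (Vec (forall (φ : Nat), Vec Nat φ) 0) (vnil (forall (g : (fun (ε : Nat) => Nat) 4), Vec Nat g))
  ~> refl (Vec (forall (φ : Nat), Vec Nat φ) 0) (vnil (forall (g : Nat), Vec Nat g))
inferred type:
  Eq (Vec (forall (φ : Nat), Vec Nat φ) 0) (vnil (forall (g : Nat), Vec Nat g)) (vnil (forall (ε : Nat), Vec Nat ε))


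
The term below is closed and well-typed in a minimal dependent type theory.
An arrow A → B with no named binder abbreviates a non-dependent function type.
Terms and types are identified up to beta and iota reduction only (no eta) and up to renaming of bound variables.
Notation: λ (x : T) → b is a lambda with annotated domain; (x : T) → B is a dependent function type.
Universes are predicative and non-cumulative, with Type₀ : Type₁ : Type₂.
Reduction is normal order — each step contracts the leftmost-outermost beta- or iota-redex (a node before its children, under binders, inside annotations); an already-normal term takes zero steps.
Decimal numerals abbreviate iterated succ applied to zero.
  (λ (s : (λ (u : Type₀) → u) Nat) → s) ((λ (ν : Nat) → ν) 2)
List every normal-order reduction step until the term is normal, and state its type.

reduction (normal order):
  (λ (s : (λ (u : Type₀) → u) Nat) → s) ((λ (ν : Nat) → ν) 2)
  ~> (λ (s : Nat) → s) 2
  ~> 2
inferred type:
  Nat


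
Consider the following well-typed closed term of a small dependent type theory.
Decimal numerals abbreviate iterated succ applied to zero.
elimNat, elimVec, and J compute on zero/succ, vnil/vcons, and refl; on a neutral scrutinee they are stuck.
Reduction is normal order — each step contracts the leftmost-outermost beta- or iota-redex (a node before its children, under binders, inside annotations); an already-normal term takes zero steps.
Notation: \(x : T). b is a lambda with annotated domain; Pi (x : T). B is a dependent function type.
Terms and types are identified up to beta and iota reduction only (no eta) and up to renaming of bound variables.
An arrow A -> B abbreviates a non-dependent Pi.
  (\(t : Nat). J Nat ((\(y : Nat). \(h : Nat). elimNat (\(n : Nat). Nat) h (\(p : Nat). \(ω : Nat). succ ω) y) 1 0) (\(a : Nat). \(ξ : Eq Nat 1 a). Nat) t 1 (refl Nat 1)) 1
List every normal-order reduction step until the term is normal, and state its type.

normal-order reduction:
  (\(t : Nat). J Nat ((\(y : Nat). \(h : Nat). elimNat (\(n : Nat). Nat) h (\(p : Nat). \(ω : Nat). succ ω) y) 1 0) (\(a : Nat). \(ξ : Eq Nat 1 a). Nat) t 1 (refl Nat 1)) 1
  ~> J Nat ((\(t : Nat). \(y : Nat). elimNat (\(h : Nat). Nat) y (\(n : Nat). \(p : Nat). succ p) t) 1 0) (\(ω : Nat). \(a : Eq Nat 1 ω). Nat) 1 1 (refl Nat 1)
  ~> 1
the term's type:
  Nat


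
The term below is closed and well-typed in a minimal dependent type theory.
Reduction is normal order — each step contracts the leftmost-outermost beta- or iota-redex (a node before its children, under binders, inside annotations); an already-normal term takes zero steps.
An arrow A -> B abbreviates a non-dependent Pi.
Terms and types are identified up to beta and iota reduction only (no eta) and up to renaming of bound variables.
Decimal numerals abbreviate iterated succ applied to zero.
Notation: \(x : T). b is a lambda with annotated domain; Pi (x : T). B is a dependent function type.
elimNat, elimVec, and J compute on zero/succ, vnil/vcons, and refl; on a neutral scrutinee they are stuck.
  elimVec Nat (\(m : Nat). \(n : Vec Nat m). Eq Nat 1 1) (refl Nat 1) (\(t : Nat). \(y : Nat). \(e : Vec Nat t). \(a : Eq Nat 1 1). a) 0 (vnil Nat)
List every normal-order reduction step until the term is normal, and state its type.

reduction (normal order):
  elimVec Nat (\(m : Nat). \(n : Vec Nat m). Eq Nat 1 1) (refl Nat 1) (\(t : Nat). \(y : Nat). \(e : Vec Nat t). \(a : Eq Nat 1 1). a) 0 (vnil Nat)
  ~> refl Nat 1
the term's type:
  Eq Nat 1 1
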